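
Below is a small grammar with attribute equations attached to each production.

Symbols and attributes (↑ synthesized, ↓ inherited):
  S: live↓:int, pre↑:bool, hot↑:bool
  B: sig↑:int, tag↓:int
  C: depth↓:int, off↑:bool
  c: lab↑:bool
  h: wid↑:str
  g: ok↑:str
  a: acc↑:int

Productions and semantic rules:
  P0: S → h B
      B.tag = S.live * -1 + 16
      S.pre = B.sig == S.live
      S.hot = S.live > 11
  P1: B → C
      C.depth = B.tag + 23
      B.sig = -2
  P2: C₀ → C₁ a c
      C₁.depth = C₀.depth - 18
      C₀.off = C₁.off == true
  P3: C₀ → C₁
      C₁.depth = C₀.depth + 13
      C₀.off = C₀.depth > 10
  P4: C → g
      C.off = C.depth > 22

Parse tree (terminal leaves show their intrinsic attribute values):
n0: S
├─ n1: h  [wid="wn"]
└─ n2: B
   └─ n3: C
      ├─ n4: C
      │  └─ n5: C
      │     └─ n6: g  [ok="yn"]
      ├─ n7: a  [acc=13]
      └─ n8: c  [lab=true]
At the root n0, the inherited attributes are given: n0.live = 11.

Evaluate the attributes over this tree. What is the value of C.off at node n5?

1. n0.live = 11  [given at root]
2. n1.wid = "wn"  [terminal]
3. n2.tag = 5  [S.live * -1 + 16]
4. n3.depth = 28  [B.tag + 23]
5. n4.depth = 10  [C₀.depth - 18]
6. n5.depth = 23  [C₀.depth + 13]
7. n6.ok = "yn"  [terminal]
8. n5.off = true  [C.depth > 22]
9. n4.off = false  [C₀.depth > 10]
10. n7.acc = 13  [terminal]
11. n8.lab = true  [terminal]
12. n3.off = false  [C₁.off == true]
13. n2.sig = -2  [-2]
14. n0.pre = false  [B.sig == S.live]
15. n0.hot = false  [S.live > 11]

true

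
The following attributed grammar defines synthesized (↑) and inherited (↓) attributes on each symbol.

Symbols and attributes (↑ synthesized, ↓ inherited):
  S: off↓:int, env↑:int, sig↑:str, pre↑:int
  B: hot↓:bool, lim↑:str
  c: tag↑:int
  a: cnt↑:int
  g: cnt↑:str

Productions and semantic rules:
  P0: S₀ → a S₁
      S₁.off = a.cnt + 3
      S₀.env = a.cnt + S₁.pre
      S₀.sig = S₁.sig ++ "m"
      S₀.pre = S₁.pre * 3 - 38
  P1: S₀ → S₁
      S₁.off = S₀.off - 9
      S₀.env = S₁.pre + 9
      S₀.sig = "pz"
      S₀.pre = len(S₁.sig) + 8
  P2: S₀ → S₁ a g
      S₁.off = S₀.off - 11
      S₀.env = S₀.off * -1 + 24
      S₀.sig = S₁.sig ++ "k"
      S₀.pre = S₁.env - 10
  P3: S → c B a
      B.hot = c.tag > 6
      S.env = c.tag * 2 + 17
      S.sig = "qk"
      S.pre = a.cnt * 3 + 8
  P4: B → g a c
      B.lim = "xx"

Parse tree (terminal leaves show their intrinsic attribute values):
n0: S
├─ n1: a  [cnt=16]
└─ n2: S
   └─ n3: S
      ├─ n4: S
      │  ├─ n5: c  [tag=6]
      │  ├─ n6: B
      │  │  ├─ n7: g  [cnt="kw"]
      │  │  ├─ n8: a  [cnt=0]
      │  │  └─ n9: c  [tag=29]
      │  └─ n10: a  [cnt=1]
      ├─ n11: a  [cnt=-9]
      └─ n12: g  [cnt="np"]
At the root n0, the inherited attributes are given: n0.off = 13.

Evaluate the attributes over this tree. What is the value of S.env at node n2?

1. n0.off = 13  [given at root]
2. n1.cnt = 16  [terminal]
3. n2.off = 19  [a.cnt + 3]
4. n3.off = 10  [S₀.off - 9]
5. n4.off = -1  [S₀.off - 11]
6. n5.tag = 6  [terminal]
7. n6.hot = false  [c.tag > 6]
8. n7.cnt = "kw"  [terminal]
9. n8.cnt = 0  [terminal]
10. n9.tag = 29  [terminal]
11. n6.lim = "xx"  ["xx"]
12. n10.cnt = 1  [terminal]
13. n4.env = 29  [c.tag * 2 + 17]
14. n4.sig = "qk"  ["qk"]
15. n4.pre = 11  [a.cnt * 3 + 8]
16. n11.cnt = -9  [terminal]
17. n12.cnt = "np"  [terminal]
18. n3.env = 14  [S₀.off * -1 + 24]
19. n3.sig = "qkk"  [S₁.sig ++ "k"]
20. n3.pre = 19  [S₁.env - 10]
21. n2.env = 28  [S₁.pre + 9]
22. n2.sig = "pz"  ["pz"]
23. n2.pre = 11  [len(S₁.sig) + 8]
24. n0.env = 27  [a.cnt + S₁.pre]
25. n0.sig = "pzm"  [S₁.sig ++ "m"]
26. n0.pre = -5  [S₁.pre * 3 - 38]

28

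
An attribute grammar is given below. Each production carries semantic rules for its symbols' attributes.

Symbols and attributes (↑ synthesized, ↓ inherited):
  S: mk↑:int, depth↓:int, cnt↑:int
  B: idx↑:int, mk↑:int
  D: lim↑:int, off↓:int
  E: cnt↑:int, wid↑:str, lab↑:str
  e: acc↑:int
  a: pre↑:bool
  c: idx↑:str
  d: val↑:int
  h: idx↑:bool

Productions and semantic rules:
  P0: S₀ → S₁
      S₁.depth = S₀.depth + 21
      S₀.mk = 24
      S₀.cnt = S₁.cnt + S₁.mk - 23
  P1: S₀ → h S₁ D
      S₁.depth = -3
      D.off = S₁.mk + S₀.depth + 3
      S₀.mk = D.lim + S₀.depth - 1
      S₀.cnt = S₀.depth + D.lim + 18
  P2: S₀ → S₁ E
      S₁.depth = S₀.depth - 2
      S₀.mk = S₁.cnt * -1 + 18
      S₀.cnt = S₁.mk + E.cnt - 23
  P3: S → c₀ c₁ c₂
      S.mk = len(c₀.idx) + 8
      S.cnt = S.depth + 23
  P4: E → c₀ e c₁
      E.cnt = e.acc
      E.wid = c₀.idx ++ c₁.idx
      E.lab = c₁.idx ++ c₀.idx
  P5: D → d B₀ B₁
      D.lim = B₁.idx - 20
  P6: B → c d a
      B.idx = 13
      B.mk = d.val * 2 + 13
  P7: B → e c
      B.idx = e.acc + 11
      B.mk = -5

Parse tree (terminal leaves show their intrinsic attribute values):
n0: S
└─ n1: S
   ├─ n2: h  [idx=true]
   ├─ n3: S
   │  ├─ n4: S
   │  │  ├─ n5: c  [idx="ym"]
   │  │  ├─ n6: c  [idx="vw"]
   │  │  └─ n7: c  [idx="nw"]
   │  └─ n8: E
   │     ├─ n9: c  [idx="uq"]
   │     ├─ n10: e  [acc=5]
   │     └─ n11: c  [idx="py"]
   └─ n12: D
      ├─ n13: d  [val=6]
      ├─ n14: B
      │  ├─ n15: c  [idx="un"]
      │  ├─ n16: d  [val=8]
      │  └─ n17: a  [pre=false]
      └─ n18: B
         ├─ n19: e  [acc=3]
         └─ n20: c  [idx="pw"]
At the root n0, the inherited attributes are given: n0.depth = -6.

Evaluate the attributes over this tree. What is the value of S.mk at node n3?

1. n0.depth = -6  [given at root]
2. n1.depth = 15  [S₀.depth + 21]
3. n2.idx = true  [terminal]
4. n3.depth = -3  [-3]
5. n4.depth = -5  [S₀.depth - 2]
6. n5.idx = "ym"  [terminal]
7. n6.idx = "vw"  [terminal]
8. n7.idx = "nw"  [terminal]
9. n4.mk = 10  [len(c₀.idx) + 8]
10. n4.cnt = 18  [S.depth + 23]
11. n9.idx = "uq"  [terminal]
12. n10.acc = 5  [terminal]
13. n11.idx = "py"  [terminal]
14. n8.cnt = 5  [e.acc]
15. n8.wid = "uqpy"  [c₀.idx ++ c₁.idx]
16. n8.lab = "pyuq"  [c₁.idx ++ c₀.idx]
17. n3.mk = 0  [S₁.cnt * -1 + 18]
18. n3.cnt = -8  [S₁.mk + E.cnt - 23]
19. n12.off = 18  [S₁.mk + S₀.depth + 3]
20. n13.val = 6  [terminal]
21. n15.idx = "un"  [terminal]
22. n16.val = 8  [terminal]
23. n17.pre = false  [terminal]
24. n14.idx = 13  [13]
25. n14.mk = 29  [d.val * 2 + 13]
26. n19.acc = 3  [terminal]
27. n20.idx = "pw"  [terminal]
28. n18.idx = 14  [e.acc + 11]
29. n18.mk = -5  [-5]
30. n12.lim = -6  [B₁.idx - 20]
31. n1.mk = 8  [D.lim + S₀.depth - 1]
32. n1.cnt = 27  [S₀.depth + D.lim + 18]
33. n0.mk = 24  [24]
34. n0.cnt = 12  [S₁.cnt + S₁.mk - 23]

0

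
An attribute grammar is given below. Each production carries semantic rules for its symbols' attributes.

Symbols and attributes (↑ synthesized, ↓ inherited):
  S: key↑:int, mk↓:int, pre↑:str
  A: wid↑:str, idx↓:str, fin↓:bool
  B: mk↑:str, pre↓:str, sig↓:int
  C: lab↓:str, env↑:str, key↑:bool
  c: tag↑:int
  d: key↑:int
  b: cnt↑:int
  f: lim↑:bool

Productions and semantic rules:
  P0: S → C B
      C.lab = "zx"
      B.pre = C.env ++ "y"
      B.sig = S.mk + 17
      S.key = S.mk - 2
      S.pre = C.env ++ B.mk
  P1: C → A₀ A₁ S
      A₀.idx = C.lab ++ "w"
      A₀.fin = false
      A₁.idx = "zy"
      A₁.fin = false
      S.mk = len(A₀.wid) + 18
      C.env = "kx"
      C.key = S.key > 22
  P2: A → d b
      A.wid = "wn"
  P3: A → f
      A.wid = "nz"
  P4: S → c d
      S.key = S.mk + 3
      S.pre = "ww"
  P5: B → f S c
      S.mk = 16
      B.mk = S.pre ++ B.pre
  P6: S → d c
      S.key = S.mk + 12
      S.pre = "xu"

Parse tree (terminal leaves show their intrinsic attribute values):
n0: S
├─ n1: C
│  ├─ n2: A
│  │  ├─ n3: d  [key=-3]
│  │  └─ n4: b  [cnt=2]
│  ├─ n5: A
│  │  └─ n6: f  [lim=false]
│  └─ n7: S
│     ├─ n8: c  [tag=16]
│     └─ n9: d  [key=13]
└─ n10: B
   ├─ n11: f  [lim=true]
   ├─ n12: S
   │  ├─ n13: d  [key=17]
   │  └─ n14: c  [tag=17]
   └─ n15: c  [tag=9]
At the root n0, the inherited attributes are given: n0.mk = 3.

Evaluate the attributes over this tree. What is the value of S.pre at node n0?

"kxxukxy"

1. n0.mk = 3  [given at root]
2. n1.lab = "zx"  ["zx"]
3. n2.idx = "zxw"  [C.lab ++ "w"]
4. n2.fin = false  [false]
5. n3.key = -3  [terminal]
6. n4.cnt = 2  [terminal]
7. n2.wid = "wn"  ["wn"]
8. n5.idx = "zy"  ["zy"]
9. n5.fin = false  [false]
10. n6.lim = false  [terminal]
11. n5.wid = "nz"  ["nz"]
12. n7.mk = 20  [len(A₀.wid) + 18]
13. n8.tag = 16  [terminal]
14. n9.key = 13  [terminal]
15. n7.key = 23  [S.mk + 3]
16. n7.pre = "ww"  ["ww"]
17. n1.env = "kx"  ["kx"]
18. n1.key = true  [S.key > 22]
19. n10.pre = "kxy"  [C.env ++ "y"]
20. n10.sig = 20  [S.mk + 17]
21. n11.lim = true  [terminal]
22. n12.mk = 16  [16]
23. n13.key = 17  [terminal]
24. n14.tag = 17  [terminal]
25. n12.key = 28  [S.mk + 12]
26. n12.pre = "xu"  ["xu"]
27. n15.tag = 9  [terminal]
28. n10.mk = "xukxy"  [S.pre ++ B.pre]
29. n0.key = 1  [S.mk - 2]
30. n0.pre = "kxxukxy"  [C.env ++ B.mk]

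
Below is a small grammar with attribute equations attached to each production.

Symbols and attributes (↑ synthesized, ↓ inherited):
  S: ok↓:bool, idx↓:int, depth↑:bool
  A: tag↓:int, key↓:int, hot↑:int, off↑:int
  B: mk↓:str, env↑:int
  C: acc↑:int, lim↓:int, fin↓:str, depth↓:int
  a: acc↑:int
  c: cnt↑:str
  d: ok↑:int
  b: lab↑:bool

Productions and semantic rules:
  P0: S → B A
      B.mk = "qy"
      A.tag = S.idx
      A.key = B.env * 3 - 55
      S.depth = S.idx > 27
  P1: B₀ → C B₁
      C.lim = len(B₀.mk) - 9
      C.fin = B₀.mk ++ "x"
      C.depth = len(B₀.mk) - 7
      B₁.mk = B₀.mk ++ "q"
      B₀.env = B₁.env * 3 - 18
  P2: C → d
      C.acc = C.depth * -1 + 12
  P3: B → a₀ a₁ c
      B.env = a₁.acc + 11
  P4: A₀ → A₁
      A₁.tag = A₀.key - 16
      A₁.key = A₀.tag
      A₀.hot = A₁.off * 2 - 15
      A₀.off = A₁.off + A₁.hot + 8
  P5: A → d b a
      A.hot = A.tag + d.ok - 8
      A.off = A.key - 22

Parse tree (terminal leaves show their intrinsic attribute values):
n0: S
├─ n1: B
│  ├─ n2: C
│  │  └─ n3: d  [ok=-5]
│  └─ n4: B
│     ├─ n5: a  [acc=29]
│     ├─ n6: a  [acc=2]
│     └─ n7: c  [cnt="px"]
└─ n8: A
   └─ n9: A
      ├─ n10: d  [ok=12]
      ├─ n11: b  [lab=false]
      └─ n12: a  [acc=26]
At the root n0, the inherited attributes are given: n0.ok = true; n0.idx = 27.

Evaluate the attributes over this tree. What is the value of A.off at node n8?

9

1. n0.ok = true  [given at root]
2. n0.idx = 27  [given at root]
3. n1.mk = "qy"  ["qy"]
4. n2.lim = -7  [len(B₀.mk) - 9]
5. n2.fin = "qyx"  [B₀.mk ++ "x"]
6. n2.depth = -5  [len(B₀.mk) - 7]
7. n3.ok = -5  [terminal]
8. n2.acc = 17  [C.depth * -1 + 12]
9. n4.mk = "qyq"  [B₀.mk ++ "q"]
10. n5.acc = 29  [terminal]
11. n6.acc = 2  [terminal]
12. n7.cnt = "px"  [terminal]
13. n4.env = 13  [a₁.acc + 11]
14. n1.env = 21  [B₁.env * 3 - 18]
15. n8.tag = 27  [S.idx]
16. n8.key = 8  [B.env * 3 - 55]
17. n9.tag = -8  [A₀.key - 16]
18. n9.key = 27  [A₀.tag]
19. n10.ok = 12  [terminal]
20. n11.lab = false  [terminal]
21. n12.acc = 26  [terminal]
22. n9.hot = -4  [A.tag + d.ok - 8]
23. n9.off = 5  [A.key - 22]
24. n8.hot = -5  [A₁.off * 2 - 15]
25. n8.off = 9  [A₁.off + A₁.hot + 8]
26. n0.depth = false  [S.idx > 27]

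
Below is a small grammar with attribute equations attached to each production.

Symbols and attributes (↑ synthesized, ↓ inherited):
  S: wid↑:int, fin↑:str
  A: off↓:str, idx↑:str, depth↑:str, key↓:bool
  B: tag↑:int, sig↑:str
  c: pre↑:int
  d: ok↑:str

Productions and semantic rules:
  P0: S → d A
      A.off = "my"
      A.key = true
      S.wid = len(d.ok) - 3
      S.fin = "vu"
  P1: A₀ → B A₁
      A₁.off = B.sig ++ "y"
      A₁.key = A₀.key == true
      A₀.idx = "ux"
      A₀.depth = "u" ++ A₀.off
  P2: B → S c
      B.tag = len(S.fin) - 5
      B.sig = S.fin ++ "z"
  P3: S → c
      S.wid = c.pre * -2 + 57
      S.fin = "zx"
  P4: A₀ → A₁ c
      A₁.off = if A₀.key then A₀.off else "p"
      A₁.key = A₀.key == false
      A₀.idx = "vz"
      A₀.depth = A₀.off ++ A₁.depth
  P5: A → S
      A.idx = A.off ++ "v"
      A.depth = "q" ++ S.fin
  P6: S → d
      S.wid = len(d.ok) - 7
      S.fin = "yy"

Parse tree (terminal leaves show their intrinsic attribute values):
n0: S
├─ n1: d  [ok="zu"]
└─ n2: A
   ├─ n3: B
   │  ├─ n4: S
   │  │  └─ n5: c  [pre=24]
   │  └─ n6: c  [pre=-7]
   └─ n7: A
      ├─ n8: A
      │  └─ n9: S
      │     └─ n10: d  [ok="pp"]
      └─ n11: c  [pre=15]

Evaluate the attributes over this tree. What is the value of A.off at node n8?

"zxzy"

1. n1.ok = "zu"  [terminal]
2. n2.off = "my"  ["my"]
3. n2.key = true  [true]
4. n5.pre = 24  [terminal]
5. n4.wid = 9  [c.pre * -2 + 57]
6. n4.fin = "zx"  ["zx"]
7. n6.pre = -7  [terminal]
8. n3.tag = -3  [len(S.fin) - 5]
9. n3.sig = "zxz"  [S.fin ++ "z"]
10. n7.off = "zxzy"  [B.sig ++ "y"]
11. n7.key = true  [A₀.key == true]
12. n8.off = "zxzy"  [if A₀.key then A₀.off else "p"]
13. n8.key = false  [A₀.key == false]
14. n10.ok = "pp"  [terminal]
15. n9.wid = -5  [len(d.ok) - 7]
16. n9.fin = "yy"  ["yy"]
17. n8.idx = "zxzyv"  [A.off ++ "v"]
18. n8.depth = "qyy"  ["q" ++ S.fin]
19. n11.pre = 15  [terminal]
20. n7.idx = "vz"  ["vz"]
21. n7.depth = "zxzyqyy"  [A₀.off ++ A₁.depth]
22. n2.idx = "ux"  ["ux"]
23. n2.depth = "umy"  ["u" ++ A₀.off]
24. n0.wid = -1  [len(d.ok) - 3]
25. n0.fin = "vu"  ["vu"]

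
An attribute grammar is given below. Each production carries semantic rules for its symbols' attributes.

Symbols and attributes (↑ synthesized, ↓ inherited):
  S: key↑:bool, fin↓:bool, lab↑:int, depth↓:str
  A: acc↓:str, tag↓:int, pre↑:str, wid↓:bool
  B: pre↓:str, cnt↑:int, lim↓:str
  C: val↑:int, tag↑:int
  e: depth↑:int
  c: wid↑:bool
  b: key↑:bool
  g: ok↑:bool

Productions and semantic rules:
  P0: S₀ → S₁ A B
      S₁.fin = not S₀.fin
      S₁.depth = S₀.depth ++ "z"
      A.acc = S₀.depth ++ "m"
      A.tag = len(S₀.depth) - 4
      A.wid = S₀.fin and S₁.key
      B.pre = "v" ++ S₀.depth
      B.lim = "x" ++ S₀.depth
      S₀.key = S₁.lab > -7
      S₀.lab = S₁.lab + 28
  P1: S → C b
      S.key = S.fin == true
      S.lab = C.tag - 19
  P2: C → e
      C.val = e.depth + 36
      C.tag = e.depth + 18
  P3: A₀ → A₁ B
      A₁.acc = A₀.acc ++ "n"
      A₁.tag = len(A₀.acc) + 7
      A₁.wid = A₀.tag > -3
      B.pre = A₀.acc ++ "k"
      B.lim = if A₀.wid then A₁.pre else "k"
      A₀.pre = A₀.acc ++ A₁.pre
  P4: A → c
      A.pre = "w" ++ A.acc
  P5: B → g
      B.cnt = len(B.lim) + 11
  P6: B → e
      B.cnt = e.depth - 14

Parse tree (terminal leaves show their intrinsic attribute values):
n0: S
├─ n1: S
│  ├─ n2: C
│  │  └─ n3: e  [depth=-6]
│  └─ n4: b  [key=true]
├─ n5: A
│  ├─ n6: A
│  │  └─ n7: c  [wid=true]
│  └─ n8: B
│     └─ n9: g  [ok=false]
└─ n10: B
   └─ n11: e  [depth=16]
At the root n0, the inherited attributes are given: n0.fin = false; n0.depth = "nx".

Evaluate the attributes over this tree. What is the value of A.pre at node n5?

"nxmwnxmn"

1. n0.fin = false  [given at root]
2. n0.depth = "nx"  [given at root]
3. n1.fin = true  [not S₀.fin]
4. n1.depth = "nxz"  [S₀.depth ++ "z"]
5. n3.depth = -6  [terminal]
6. n2.val = 30  [e.depth + 36]
7. n2.tag = 12  [e.depth + 18]
8. n4.key = true  [terminal]
9. n1.key = true  [S.fin == true]
10. n1.lab = -7  [C.tag - 19]
11. n5.acc = "nxm"  [S₀.depth ++ "m"]
12. n5.tag = -2  [len(S₀.depth) - 4]
13. n5.wid = false  [S₀.fin and S₁.key]
14. n6.acc = "nxmn"  [A₀.acc ++ "n"]
15. n6.tag = 10  [len(A₀.acc) + 7]
16. n6.wid = true  [A₀.tag > -3]
17. n7.wid = true  [terminal]
18. n6.pre = "wnxmn"  ["w" ++ A.acc]
19. n8.pre = "nxmk"  [A₀.acc ++ "k"]
20. n8.lim = "k"  [if A₀.wid then A₁.pre else "k"]
21. n9.ok = false  [terminal]
22. n8.cnt = 12  [len(B.lim) + 11]
23. n5.pre = "nxmwnxmn"  [A₀.acc ++ A₁.pre]
24. n10.pre = "vnx"  ["v" ++ S₀.depth]
25. n10.lim = "xnx"  ["x" ++ S₀.depth]
26. n11.depth = 16  [terminal]
27. n10.cnt = 2  [e.depth - 14]
28. n0.key = false  [S₁.lab > -7]
29. n0.lab = 21  [S₁.lab + 28]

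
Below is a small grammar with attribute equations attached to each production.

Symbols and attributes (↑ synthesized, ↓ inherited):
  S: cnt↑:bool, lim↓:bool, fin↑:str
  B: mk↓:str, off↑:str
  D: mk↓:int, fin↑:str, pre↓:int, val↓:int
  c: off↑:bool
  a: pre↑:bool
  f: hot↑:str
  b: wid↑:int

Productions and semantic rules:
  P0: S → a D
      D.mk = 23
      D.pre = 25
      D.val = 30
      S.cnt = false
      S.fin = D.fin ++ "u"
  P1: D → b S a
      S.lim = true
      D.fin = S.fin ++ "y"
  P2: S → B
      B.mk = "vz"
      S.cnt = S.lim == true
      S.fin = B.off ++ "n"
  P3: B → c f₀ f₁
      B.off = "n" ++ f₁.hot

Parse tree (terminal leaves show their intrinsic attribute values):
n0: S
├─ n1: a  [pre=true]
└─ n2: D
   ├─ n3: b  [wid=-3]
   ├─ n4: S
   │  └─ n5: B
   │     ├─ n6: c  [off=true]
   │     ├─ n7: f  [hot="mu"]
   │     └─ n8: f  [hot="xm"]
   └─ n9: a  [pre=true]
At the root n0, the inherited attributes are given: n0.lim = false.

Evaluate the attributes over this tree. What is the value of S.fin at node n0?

1. n0.lim = false  [given at root]
2. n1.pre = true  [terminal]
3. n2.mk = 23  [23]
4. n2.pre = 25  [25]
5. n2.val = 30  [30]
6. n3.wid = -3  [terminal]
7. n4.lim = true  [true]
8. n5.mk = "vz"  ["vz"]
9. n6.off = true  [terminal]
10. n7.hot = "mu"  [terminal]
11. n8.hot = "xm"  [terminal]
12. n5.off = "nxm"  ["n" ++ f₁.hot]
13. n4.cnt = true  [S.lim == true]
14. n4.fin = "nxmn"  [B.off ++ "n"]
15. n9.pre = true  [terminal]
16. n2.fin = "nxmny"  [S.fin ++ "y"]
17. n0.cnt = false  [false]
18. n0.fin = "nxmnyu"  [D.fin ++ "u"]

"nxmnyu"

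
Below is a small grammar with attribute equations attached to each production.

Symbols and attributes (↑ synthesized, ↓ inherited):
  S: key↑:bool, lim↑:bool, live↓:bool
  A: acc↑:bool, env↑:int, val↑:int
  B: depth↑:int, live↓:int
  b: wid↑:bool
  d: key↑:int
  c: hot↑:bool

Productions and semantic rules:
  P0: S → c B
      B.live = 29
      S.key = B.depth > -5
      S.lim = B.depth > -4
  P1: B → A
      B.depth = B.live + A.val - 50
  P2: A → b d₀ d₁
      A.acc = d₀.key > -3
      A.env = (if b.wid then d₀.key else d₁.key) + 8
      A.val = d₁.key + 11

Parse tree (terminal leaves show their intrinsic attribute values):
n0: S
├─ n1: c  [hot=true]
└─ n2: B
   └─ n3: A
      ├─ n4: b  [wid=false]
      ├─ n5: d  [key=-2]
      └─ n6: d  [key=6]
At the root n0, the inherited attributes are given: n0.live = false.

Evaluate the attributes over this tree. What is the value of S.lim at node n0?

1. n0.live = false  [given at root]
2. n1.hot = true  [terminal]
3. n2.live = 29  [29]
4. n4.wid = false  [terminal]
5. n5.key = -2  [terminal]
6. n6.key = 6  [terminal]
7. n3.acc = true  [d₀.key > -3]
8. n3.env = 14  [(if b.wid then d₀.key else d₁.key) + 8]
9. n3.val = 17  [d₁.key + 11]
10. n2.depth = -4  [B.live + A.val - 50]
11. n0.key = true  [B.depth > -5]
12. n0.lim = false  [B.depth > -4]

false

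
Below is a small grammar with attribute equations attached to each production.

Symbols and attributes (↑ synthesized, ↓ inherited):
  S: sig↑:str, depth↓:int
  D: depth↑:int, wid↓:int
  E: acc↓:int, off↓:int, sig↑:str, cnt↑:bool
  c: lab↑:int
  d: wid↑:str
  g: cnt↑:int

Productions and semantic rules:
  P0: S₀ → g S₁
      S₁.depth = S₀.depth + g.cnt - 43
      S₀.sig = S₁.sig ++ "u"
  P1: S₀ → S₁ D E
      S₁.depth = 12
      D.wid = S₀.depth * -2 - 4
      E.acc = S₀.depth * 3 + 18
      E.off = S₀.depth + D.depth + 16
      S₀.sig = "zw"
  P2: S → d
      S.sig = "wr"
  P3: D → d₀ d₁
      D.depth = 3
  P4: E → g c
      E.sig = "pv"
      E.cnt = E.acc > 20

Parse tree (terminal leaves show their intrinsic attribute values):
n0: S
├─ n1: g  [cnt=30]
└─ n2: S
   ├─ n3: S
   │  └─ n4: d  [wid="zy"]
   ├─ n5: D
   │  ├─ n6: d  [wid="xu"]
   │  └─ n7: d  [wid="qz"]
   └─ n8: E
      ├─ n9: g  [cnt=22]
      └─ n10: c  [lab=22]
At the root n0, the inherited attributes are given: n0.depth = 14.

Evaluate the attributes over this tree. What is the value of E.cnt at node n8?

true

1. n0.depth = 14  [given at root]
2. n1.cnt = 30  [terminal]
3. n2.depth = 1  [S₀.depth + g.cnt - 43]
4. n3.depth = 12  [12]
5. n4.wid = "zy"  [terminal]
6. n3.sig = "wr"  ["wr"]
7. n5.wid = -6  [S₀.depth * -2 - 4]
8. n6.wid = "xu"  [terminal]
9. n7.wid = "qz"  [terminal]
10. n5.depth = 3  [3]
11. n8.acc = 21  [S₀.depth * 3 + 18]
12. n8.off = 20  [S₀.depth + D.depth + 16]
13. n9.cnt = 22  [terminal]
14. n10.lab = 22  [terminal]
15. n8.sig = "pv"  ["pv"]
16. n8.cnt = true  [E.acc > 20]
17. n2.sig = "zw"  ["zw"]
18. n0.sig = "zwu"  [S₁.sig ++ "u"]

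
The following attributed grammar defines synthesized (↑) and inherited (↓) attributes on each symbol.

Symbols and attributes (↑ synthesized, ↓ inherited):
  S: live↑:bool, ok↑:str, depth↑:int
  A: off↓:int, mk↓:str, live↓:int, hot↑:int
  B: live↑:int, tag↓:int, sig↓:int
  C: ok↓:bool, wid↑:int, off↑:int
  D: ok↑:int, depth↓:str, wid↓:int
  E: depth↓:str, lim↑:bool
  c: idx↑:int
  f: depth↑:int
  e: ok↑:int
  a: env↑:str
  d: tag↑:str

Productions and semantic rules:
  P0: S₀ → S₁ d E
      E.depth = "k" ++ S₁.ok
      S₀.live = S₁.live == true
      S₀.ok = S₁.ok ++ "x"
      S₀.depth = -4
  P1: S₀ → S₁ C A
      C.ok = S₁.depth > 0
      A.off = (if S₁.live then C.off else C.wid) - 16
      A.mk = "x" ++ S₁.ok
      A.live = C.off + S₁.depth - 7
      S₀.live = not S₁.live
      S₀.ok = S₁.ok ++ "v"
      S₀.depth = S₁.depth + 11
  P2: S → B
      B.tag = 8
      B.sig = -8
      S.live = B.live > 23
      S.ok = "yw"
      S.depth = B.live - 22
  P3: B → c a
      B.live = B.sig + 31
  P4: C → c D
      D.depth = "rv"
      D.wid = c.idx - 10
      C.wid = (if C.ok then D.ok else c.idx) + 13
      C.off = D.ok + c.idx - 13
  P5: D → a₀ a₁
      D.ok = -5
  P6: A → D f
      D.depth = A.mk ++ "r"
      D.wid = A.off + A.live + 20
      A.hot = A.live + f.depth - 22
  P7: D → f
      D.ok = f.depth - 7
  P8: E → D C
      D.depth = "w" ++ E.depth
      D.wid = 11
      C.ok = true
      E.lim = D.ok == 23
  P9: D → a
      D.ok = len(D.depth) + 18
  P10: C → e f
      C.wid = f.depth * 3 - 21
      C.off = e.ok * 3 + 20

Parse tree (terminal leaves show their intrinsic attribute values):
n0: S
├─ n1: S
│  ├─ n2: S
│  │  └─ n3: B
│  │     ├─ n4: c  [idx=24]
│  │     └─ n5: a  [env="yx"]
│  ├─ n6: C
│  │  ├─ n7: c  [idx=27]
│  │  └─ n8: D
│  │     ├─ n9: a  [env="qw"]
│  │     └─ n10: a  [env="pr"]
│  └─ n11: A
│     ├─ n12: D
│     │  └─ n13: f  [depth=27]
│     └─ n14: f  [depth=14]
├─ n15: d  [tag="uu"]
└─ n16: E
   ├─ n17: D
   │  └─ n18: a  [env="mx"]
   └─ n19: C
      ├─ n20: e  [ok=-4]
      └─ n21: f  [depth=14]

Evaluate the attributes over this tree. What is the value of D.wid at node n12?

1. n3.tag = 8  [8]
2. n3.sig = -8  [-8]
3. n4.idx = 24  [terminal]
4. n5.env = "yx"  [terminal]
5. n3.live = 23  [B.sig + 31]
6. n2.live = false  [B.live > 23]
7. n2.ok = "yw"  ["yw"]
8. n2.depth = 1  [B.live - 22]
9. n6.ok = true  [S₁.depth > 0]
10. n7.idx = 27  [terminal]
11. n8.depth = "rv"  ["rv"]
12. n8.wid = 17  [c.idx - 10]
13. n9.env = "qw"  [terminal]
14. n10.env = "pr"  [terminal]
15. n8.ok = -5  [-5]
16. n6.wid = 8  [(if C.ok then D.ok else c.idx) + 13]
17. n6.off = 9  [D.ok + c.idx - 13]
18. n11.off = -8  [(if S₁.live then C.off else C.wid) - 16]
19. n11.mk = "xyw"  ["x" ++ S₁.ok]
20. n11.live = 3  [C.off + S₁.depth - 7]
21. n12.depth = "xywr"  [A.mk ++ "r"]
22. n12.wid = 15  [A.off + A.live + 20]
23. n13.depth = 27  [terminal]
24. n12.ok = 20  [f.depth - 7]
25. n14.depth = 14  [terminal]
26. n11.hot = -5  [A.live + f.depth - 22]
27. n1.live = true  [not S₁.live]
28. n1.ok = "ywv"  [S₁.ok ++ "v"]
29. n1.depth = 12  [S₁.depth + 11]
30. n15.tag = "uu"  [terminal]
31. n16.depth = "kywv"  ["k" ++ S₁.ok]
32. n17.depth = "wkywv"  ["w" ++ E.depth]
33. n17.wid = 11  [11]
34. n18.env = "mx"  [terminal]
35. n17.ok = 23  [len(D.depth) + 18]
36. n19.ok = true  [true]
37. n20.ok = -4  [terminal]
38. n21.depth = 14  [terminal]
39. n19.wid = 21  [f.depth * 3 - 21]
40. n19.off = 8  [e.ok * 3 + 20]
41. n16.lim = true  [D.ok == 23]
42. n0.live = true  [S₁.live == true]
43. n0.ok = "ywvx"  [S₁.ok ++ "x"]
44. n0.depth = -4  [-4]

15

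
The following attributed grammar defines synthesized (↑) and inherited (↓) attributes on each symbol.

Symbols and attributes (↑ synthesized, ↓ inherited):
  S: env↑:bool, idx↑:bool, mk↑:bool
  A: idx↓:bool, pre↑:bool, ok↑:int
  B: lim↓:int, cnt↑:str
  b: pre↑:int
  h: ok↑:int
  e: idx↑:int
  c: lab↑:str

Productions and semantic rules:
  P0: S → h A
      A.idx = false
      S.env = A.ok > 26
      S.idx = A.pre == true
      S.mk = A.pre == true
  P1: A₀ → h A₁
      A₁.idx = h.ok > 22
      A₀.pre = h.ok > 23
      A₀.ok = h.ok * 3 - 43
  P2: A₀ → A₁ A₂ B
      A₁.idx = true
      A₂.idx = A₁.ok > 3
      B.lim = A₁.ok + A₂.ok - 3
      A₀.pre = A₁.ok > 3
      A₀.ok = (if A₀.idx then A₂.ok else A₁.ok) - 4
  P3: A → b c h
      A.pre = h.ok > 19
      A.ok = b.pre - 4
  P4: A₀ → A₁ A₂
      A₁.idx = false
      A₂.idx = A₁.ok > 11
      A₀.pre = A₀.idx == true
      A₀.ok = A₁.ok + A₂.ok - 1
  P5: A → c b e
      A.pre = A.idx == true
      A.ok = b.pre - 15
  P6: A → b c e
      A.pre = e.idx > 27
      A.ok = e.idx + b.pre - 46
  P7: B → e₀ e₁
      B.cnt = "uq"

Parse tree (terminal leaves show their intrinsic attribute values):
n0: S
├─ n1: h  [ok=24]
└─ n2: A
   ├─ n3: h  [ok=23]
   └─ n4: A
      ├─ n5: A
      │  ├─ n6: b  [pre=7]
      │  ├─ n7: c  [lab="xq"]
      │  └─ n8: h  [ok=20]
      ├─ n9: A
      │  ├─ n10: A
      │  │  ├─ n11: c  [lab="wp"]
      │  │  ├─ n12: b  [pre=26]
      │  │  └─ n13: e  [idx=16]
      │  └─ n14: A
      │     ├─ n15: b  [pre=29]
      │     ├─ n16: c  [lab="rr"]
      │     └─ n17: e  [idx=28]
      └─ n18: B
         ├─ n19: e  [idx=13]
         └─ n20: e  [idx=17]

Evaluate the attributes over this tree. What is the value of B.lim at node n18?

21

1. n1.ok = 24  [terminal]
2. n2.idx = false  [false]
3. n3.ok = 23  [terminal]
4. n4.idx = true  [h.ok > 22]
5. n5.idx = true  [true]
6. n6.pre = 7  [terminal]
7. n7.lab = "xq"  [terminal]
8. n8.ok = 20  [terminal]
9. n5.pre = true  [h.ok > 19]
10. n5.ok = 3  [b.pre - 4]
11. n9.idx = false  [A₁.ok > 3]
12. n10.idx = false  [false]
13. n11.lab = "wp"  [terminal]
14. n12.pre = 26  [terminal]
15. n13.idx = 16  [terminal]
16. n10.pre = false  [A.idx == true]
17. n10.ok = 11  [b.pre - 15]
18. n14.idx = false  [A₁.ok > 11]
19. n15.pre = 29  [terminal]
20. n16.lab = "rr"  [terminal]
21. n17.idx = 28  [terminal]
22. n14.pre = true  [e.idx > 27]
23. n14.ok = 11  [e.idx + b.pre - 46]
24. n9.pre = false  [A₀.idx == true]
25. n9.ok = 21  [A₁.ok + A₂.ok - 1]
26. n18.lim = 21  [A₁.ok + A₂.ok - 3]
27. n19.idx = 13  [terminal]
28. n20.idx = 17  [terminal]
29. n18.cnt = "uq"  ["uq"]
30. n4.pre = false  [A₁.ok > 3]
31. n4.ok = 17  [(if A₀.idx then A₂.ok else A₁.ok) - 4]
32. n2.pre = false  [h.ok > 23]
33. n2.ok = 26  [h.ok * 3 - 43]
34. n0.env = false  [A.ok > 26]
35. n0.idx = false  [A.pre == true]
36. n0.mk = false  [A.pre == true]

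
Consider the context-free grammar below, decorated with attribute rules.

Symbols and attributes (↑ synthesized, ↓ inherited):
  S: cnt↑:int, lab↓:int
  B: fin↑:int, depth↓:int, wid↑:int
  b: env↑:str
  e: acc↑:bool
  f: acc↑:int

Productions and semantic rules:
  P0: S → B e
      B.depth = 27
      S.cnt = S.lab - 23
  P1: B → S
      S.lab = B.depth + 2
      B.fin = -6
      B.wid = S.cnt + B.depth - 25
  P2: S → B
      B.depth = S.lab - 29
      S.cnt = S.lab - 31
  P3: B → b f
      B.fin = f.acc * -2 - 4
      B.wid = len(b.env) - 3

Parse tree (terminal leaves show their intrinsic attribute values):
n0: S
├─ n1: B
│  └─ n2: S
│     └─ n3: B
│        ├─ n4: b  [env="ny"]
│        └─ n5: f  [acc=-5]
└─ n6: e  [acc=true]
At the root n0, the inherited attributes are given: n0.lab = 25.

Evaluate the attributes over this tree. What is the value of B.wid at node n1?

0

1. n0.lab = 25  [given at root]
2. n1.depth = 27  [27]
3. n2.lab = 29  [B.depth + 2]
4. n3.depth = 0  [S.lab - 29]
5. n4.env = "ny"  [terminal]
6. n5.acc = -5  [terminal]
7. n3.fin = 6  [f.acc * -2 - 4]
8. n3.wid = -1  [len(b.env) - 3]
9. n2.cnt = -2  [S.lab - 31]
10. n1.fin = -6  [-6]
11. n1.wid = 0  [S.cnt + B.depth - 25]
12. n6.acc = true  [terminal]
13. n0.cnt = 2  [S.lab - 23]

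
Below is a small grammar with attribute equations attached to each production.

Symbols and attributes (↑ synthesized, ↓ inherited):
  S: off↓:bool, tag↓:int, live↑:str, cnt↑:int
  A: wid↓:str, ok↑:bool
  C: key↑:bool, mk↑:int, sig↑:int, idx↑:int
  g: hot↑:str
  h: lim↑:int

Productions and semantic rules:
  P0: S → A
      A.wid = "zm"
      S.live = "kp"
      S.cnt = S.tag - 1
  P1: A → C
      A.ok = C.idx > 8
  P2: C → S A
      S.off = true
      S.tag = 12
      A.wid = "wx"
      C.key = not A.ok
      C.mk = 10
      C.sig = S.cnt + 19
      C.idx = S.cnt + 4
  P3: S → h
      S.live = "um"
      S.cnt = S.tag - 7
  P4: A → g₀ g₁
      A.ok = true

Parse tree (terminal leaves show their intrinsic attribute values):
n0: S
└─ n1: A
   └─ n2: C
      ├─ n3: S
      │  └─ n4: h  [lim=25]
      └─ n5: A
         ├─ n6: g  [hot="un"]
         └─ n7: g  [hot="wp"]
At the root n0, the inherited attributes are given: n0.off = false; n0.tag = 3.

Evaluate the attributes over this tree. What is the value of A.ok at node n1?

true

1. n0.off = false  [given at root]
2. n0.tag = 3  [given at root]
3. n1.wid = "zm"  ["zm"]
4. n3.off = true  [true]
5. n3.tag = 12  [12]
6. n4.lim = 25  [terminal]
7. n3.live = "um"  ["um"]
8. n3.cnt = 5  [S.tag - 7]
9. n5.wid = "wx"  ["wx"]
10. n6.hot = "un"  [terminal]
11. n7.hot = "wp"  [terminal]
12. n5.ok = true  [true]
13. n2.key = false  [not A.ok]
14. n2.mk = 10  [10]
15. n2.sig = 24  [S.cnt + 19]
16. n2.idx = 9  [S.cnt + 4]
17. n1.ok = true  [C.idx > 8]
18. n0.live = "kp"  ["kp"]
19. n0.cnt = 2  [S.tag - 1]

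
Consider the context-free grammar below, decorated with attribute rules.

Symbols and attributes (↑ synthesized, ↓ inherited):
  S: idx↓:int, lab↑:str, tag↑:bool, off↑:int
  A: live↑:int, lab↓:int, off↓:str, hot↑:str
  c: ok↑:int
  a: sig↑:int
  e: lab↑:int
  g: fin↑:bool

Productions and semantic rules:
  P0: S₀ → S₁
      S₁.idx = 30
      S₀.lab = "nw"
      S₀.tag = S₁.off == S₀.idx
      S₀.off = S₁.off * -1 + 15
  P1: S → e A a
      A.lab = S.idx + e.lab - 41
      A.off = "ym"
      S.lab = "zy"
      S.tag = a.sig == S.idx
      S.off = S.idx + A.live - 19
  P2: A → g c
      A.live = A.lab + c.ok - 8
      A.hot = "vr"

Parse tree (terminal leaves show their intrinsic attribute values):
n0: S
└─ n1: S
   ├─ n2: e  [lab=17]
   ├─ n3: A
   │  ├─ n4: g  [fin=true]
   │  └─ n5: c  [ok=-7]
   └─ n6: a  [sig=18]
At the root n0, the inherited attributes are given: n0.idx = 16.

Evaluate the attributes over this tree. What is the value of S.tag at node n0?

1. n0.idx = 16  [given at root]
2. n1.idx = 30  [30]
3. n2.lab = 17  [terminal]
4. n3.lab = 6  [S.idx + e.lab - 41]
5. n3.off = "ym"  ["ym"]
6. n4.fin = true  [terminal]
7. n5.ok = -7  [terminal]
8. n3.live = -9  [A.lab + c.ok - 8]
9. n3.hot = "vr"  ["vr"]
10. n6.sig = 18  [terminal]
11. n1.lab = "zy"  ["zy"]
12. n1.tag = false  [a.sig == S.idx]
13. n1.off = 2  [S.idx + A.live - 19]
14. n0.lab = "nw"  ["nw"]
15. n0.tag = false  [S₁.off == S₀.idx]
16. n0.off = 13  [S₁.off * -1 + 15]

false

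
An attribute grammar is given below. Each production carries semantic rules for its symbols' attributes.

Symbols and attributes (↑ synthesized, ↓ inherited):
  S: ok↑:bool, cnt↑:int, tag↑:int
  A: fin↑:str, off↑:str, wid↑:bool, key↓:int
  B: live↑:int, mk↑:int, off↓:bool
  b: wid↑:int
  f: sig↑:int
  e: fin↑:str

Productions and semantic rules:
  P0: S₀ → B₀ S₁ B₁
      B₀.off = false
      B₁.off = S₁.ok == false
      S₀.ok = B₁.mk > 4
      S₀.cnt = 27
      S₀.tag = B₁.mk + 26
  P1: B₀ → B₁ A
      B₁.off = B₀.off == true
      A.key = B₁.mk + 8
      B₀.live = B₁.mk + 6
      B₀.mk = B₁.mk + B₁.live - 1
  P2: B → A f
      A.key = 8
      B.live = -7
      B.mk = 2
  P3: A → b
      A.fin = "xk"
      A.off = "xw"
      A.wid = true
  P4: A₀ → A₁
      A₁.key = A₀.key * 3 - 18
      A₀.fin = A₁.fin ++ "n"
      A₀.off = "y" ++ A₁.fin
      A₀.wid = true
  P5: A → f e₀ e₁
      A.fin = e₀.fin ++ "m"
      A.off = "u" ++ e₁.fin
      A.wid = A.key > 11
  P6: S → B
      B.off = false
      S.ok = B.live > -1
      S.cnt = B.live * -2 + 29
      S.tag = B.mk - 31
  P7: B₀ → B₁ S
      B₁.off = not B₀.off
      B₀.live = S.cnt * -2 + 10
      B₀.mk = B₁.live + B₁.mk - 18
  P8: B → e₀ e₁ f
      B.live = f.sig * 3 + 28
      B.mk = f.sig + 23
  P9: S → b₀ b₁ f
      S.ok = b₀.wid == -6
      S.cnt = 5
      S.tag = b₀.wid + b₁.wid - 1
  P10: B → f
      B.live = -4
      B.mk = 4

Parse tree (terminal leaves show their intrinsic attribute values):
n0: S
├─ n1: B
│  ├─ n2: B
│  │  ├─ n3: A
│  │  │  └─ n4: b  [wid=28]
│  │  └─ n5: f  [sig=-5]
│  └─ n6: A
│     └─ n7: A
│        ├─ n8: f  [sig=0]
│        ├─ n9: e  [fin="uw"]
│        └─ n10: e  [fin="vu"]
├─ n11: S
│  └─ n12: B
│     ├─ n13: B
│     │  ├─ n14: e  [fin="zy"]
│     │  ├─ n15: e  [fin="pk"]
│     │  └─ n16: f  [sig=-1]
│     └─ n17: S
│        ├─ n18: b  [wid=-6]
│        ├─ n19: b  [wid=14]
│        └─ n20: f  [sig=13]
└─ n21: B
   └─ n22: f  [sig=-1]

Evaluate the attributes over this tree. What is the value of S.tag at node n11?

-2

1. n1.off = false  [false]
2. n2.off = false  [B₀.off == true]
3. n3.key = 8  [8]
4. n4.wid = 28  [terminal]
5. n3.fin = "xk"  ["xk"]
6. n3.off = "xw"  ["xw"]
7. n3.wid = true  [true]
8. n5.sig = -5  [terminal]
9. n2.live = -7  [-7]
10. n2.mk = 2  [2]
11. n6.key = 10  [B₁.mk + 8]
12. n7.key = 12  [A₀.key * 3 - 18]
13. n8.sig = 0  [terminal]
14. n9.fin = "uw"  [terminal]
15. n10.fin = "vu"  [terminal]
16. n7.fin = "uwm"  [e₀.fin ++ "m"]
17. n7.off = "uvu"  ["u" ++ e₁.fin]
18. n7.wid = true  [A.key > 11]
19. n6.fin = "uwmn"  [A₁.fin ++ "n"]
20. n6.off = "yuwm"  ["y" ++ A₁.fin]
21. n6.wid = true  [true]
22. n1.live = 8  [B₁.mk + 6]
23. n1.mk = -6  [B₁.mk + B₁.live - 1]
24. n12.off = false  [false]
25. n13.off = true  [not B₀.off]
26. n14.fin = "zy"  [terminal]
27. n15.fin = "pk"  [terminal]
28. n16.sig = -1  [terminal]
29. n13.live = 25  [f.sig * 3 + 28]
30. n13.mk = 22  [f.sig + 23]
31. n18.wid = -6  [terminal]
32. n19.wid = 14  [terminal]
33. n20.sig = 13  [terminal]
34. n17.ok = true  [b₀.wid == -6]
35. n17.cnt = 5  [5]
36. n17.tag = 7  [b₀.wid + b₁.wid - 1]
37. n12.live = 0  [S.cnt * -2 + 10]
38. n12.mk = 29  [B₁.live + B₁.mk - 18]
39. n11.ok = true  [B.live > -1]
40. n11.cnt = 29  [B.live * -2 + 29]
41. n11.tag = -2  [B.mk - 31]
42. n21.off = false  [S₁.ok == false]
43. n22.sig = -1  [terminal]
44. n21.live = -4  [-4]
45. n21.mk = 4  [4]
46. n0.ok = false  [B₁.mk > 4]
47. n0.cnt = 27  [27]
48. n0.tag = 30  [B₁.mk + 26]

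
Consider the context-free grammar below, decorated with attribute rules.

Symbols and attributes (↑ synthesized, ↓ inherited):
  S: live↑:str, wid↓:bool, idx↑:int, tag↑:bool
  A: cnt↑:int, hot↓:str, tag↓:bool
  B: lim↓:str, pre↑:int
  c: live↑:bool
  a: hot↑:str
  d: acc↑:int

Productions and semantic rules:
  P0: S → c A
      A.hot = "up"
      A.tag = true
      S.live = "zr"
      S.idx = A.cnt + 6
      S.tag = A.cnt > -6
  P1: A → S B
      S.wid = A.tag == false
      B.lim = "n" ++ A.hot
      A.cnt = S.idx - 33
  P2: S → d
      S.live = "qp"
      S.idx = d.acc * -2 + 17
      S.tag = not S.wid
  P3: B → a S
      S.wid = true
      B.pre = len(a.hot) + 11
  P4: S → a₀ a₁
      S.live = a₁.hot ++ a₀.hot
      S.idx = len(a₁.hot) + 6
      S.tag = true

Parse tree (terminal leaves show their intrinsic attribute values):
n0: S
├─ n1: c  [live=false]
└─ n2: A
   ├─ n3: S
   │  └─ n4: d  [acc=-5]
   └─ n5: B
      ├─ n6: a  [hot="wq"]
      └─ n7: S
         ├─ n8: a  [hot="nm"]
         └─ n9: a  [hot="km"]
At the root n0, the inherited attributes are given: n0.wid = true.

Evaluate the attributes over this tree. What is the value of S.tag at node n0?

1. n0.wid = true  [given at root]
2. n1.live = false  [terminal]
3. n2.hot = "up"  ["up"]
4. n2.tag = true  [true]
5. n3.wid = false  [A.tag == false]
6. n4.acc = -5  [terminal]
7. n3.live = "qp"  ["qp"]
8. n3.idx = 27  [d.acc * -2 + 17]
9. n3.tag = true  [not S.wid]
10. n5.lim = "nup"  ["n" ++ A.hot]
11. n6.hot = "wq"  [terminal]
12. n7.wid = true  [true]
13. n8.hot = "nm"  [terminal]
14. n9.hot = "km"  [terminal]
15. n7.live = "kmnm"  [a₁.hot ++ a₀.hot]
16. n7.idx = 8  [len(a₁.hot) + 6]
17. n7.tag = true  [true]
18. n5.pre = 13  [len(a.hot) + 11]
19. n2.cnt = -6  [S.idx - 33]
20. n0.live = "zr"  ["zr"]
21. n0.idx = 0  [A.cnt + 6]
22. n0.tag = false  [A.cnt > -6]

false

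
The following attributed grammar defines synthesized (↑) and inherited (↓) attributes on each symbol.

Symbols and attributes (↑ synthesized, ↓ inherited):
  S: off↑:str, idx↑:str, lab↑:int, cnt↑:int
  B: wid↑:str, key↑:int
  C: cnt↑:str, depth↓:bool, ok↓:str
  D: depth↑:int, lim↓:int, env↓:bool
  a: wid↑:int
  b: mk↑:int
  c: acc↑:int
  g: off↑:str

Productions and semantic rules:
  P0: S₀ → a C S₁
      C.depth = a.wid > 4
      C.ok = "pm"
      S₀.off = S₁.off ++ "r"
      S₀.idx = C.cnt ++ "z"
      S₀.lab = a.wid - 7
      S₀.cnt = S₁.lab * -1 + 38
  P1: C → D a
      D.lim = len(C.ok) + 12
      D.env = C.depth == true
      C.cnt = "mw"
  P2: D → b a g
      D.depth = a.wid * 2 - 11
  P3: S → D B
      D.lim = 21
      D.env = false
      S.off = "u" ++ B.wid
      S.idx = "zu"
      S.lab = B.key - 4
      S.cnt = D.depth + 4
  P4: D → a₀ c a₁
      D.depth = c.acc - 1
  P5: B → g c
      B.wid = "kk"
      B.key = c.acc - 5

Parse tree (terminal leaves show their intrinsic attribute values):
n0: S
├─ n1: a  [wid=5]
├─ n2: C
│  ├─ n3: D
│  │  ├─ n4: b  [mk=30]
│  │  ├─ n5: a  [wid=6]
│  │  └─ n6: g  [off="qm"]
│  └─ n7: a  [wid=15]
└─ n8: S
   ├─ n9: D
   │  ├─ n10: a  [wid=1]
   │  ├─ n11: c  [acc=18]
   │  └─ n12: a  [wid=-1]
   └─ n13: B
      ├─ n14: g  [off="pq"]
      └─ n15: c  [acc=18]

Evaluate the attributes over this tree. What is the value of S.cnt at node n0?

29

1. n1.wid = 5  [terminal]
2. n2.depth = true  [a.wid > 4]
3. n2.ok = "pm"  ["pm"]
4. n3.lim = 14  [len(C.ok) + 12]
5. n3.env = true  [C.depth == true]
6. n4.mk = 30  [terminal]
7. n5.wid = 6  [terminal]
8. n6.off = "qm"  [terminal]
9. n3.depth = 1  [a.wid * 2 - 11]
10. n7.wid = 15  [terminal]
11. n2.cnt = "mw"  ["mw"]
12. n9.lim = 21  [21]
13. n9.env = false  [false]
14. n10.wid = 1  [terminal]
15. n11.acc = 18  [terminal]
16. n12.wid = -1  [terminal]
17. n9.depth = 17  [c.acc - 1]
18. n14.off = "pq"  [terminal]
19. n15.acc = 18  [terminal]
20. n13.wid = "kk"  ["kk"]
21. n13.key = 13  [c.acc - 5]
22. n8.off = "ukk"  ["u" ++ B.wid]
23. n8.idx = "zu"  ["zu"]
24. n8.lab = 9  [B.key - 4]
25. n8.cnt = 21  [D.depth + 4]
26. n0.off = "ukkr"  [S₁.off ++ "r"]
27. n0.idx = "mwz"  [C.cnt ++ "z"]
28. n0.lab = -2  [a.wid - 7]
29. n0.cnt = 29  [S₁.lab * -1 + 38]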